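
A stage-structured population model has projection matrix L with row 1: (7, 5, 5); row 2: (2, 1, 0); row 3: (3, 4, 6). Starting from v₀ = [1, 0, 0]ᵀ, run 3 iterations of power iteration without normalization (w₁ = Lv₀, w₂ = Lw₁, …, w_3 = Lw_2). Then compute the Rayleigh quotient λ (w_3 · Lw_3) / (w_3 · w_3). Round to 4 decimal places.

λ ≈ 11.4374

w1 = Lv₀ = (7·1 + 5·0 + 5·0; 2·1 + 1·0 + 0·0; 3·1 + 4·0 + 6·0) = (7, 2, 3)
w2 = Lw1 = (7·7 + 5·2 + 5·3; 2·7 + 1·2 + 0·3; 3·7 + 4·2 + 6·3) = (74, 16, 47)
w3 = Lw2 = (833, 164, 568)
Lw3 = (9491, 1830, 6563)
w3·Lw3 = 833·9491 + 164·1830 + 568·6563 = 11933907; w3·w3 = 833·833 + 164·164 + 568·568 = 1043409
λ ≈ 11933907/1043409 = 11.4374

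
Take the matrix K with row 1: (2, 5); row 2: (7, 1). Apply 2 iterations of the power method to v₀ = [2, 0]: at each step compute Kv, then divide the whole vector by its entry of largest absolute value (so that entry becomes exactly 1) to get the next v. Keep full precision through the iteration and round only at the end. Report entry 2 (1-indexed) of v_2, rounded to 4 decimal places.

0.5385

Kv0 = (4.00000, 14.00000); divide by 14.00000 → v1 = (0.28571, 1.00000)
Kv1 = (5.57143, 3.00000); divide by 5.57143 → v2 = (1.00000, 0.53846)
Requested entry of v2: 42/78 = 0.5385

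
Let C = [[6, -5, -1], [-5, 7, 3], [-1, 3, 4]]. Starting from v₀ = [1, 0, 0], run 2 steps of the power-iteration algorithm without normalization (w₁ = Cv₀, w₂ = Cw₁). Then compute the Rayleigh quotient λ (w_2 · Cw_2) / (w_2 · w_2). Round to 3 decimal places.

λ ≈ 12.470

w1 = Cv₀ = (6·1 + (-5)·0 + (-1)·0; (-5)·1 + 7·0 + 3·0; (-1)·1 + 3·0 + 4·0) = (6, -5, -1)
w2 = Cw1 = (6·6 + (-5)·(-5) + (-1)·(-1); (-5)·6 + 7·(-5) + 3·(-1); (-1)·6 + 3·(-5) + 4·(-1)) = (62, -68, -25)
Cw2 = (737, -861, -366)
w2·Cw2 = 62·737 + (-68)·(-861) + (-25)·(-366) = 113392; w2·w2 = 62·62 + (-68)·(-68) + (-25)·(-25) = 9093
λ ≈ 113392/9093 = 12.470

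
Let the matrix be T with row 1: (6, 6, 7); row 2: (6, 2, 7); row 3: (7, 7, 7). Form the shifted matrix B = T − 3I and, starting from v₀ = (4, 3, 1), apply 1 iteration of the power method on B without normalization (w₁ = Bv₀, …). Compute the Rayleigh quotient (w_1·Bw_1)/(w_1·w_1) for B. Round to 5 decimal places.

15.15941

B = T − 3I has rows (3, 6, 7); (6, -1, 7); (7, 7, 4)
w1 = Bv₀ = (37, 28, 53)
Bw1 = (650, 565, 667)
w1·Bw1 = 75221; w1·w1 = 4962; μ ≈ 75221/4962 = 15.15941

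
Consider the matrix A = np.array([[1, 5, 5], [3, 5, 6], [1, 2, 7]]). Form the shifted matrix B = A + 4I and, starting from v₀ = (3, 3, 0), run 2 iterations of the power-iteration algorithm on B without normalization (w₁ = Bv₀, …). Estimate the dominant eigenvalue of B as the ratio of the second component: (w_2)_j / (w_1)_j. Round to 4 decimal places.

B = A + 4I has rows (5, 5, 5); (3, 9, 6); (1, 2, 11)
w1 = Bv₀ = (30, 36, 9)
w2 = Bw1 = (375, 468, 201)
Ratio: 468/36 = 13.0000

13.0000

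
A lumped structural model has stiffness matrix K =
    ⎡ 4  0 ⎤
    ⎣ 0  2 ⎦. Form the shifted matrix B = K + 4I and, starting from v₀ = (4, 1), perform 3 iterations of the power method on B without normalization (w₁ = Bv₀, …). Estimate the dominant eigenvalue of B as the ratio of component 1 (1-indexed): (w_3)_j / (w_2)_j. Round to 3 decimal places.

B = K + 4I has rows (8, 0); (0, 6)
w1 = Bv₀ = (32, 6)
w2 = Bw1 = (256, 36)
w3 = Bw2 = (2048, 216)
Ratio: 2048/256 = 8.000

8.000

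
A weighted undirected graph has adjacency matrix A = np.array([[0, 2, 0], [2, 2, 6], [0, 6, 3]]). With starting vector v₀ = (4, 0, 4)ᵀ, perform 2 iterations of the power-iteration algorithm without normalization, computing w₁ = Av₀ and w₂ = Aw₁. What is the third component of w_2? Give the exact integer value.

w1 = Av₀ = (0·4 + 2·0 + 0·4; 2·4 + 2·0 + 6·4; 0·4 + 6·0 + 3·4) = (0, 32, 12)
w2 = Aw1 = (0·0 + 2·32 + 0·12; 2·0 + 2·32 + 6·12; 0·0 + 6·32 + 3·12) = (64, 136, 228)
The requested component of w2 is 228.

228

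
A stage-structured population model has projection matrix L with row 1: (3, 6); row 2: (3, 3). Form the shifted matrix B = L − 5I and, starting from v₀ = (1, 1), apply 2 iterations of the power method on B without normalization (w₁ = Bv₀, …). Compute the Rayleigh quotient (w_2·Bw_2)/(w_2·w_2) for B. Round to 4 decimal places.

B = L − 5I has rows (-2, 6); (3, -2)
w1 = Bv₀ = (4, 1)
w2 = Bw1 = (-2, 10)
Bw2 = (64, -26)
w2·Bw2 = -388; w2·w2 = 104; μ ≈ -388/104 = -3.7308

-3.7308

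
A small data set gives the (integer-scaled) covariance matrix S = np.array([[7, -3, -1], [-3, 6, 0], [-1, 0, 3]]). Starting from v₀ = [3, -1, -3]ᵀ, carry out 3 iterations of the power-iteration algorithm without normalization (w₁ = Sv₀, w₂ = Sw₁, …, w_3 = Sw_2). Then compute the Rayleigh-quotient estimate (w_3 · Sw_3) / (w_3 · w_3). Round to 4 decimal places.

w1 = Sv₀ = (27, -15, -12)
w2 = Sw1 = (246, -171, -63)
w3 = Sw2 = (2298, -1764, -435)
Sw3 = (21813, -17478, -3603)
w3·Sw3 = 2298·21813 + (-1764)·(-17478) + (-435)·(-3603) = 82524771; w3·w3 = 2298·2298 + (-1764)·(-1764) + (-435)·(-435) = 8581725
λ ≈ 82524771/8581725 = 9.6163

9.6163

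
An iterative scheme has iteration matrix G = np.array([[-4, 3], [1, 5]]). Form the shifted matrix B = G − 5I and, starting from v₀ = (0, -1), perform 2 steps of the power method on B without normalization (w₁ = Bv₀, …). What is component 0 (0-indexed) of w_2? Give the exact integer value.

27

B = G − 5I has rows (-9, 3); (1, 0)
w1 = Bv₀ = ((-9)·0 + 3·(-1); 1·0 + 0·(-1)) = (-3, 0)
w2 = Bw1 = ((-9)·(-3) + 3·0; 1·(-3) + 0·0) = (27, -3)
Requested component of w2: 27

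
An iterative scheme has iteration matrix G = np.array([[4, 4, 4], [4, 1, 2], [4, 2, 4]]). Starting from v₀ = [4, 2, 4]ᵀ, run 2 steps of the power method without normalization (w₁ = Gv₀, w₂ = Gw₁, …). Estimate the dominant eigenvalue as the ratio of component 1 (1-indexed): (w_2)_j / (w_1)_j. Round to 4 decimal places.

λ ≈ 10.2000

w1 = Gv₀ = (40, 26, 36)
w2 = Gw1 = (408, 258, 356)
Ratio at component: 408 / 40 = 10.2000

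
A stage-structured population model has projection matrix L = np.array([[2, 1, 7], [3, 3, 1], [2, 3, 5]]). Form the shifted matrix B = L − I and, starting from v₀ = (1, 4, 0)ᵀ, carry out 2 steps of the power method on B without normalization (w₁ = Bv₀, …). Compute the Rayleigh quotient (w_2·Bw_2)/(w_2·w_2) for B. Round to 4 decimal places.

7.9702

B = L − I has rows (1, 1, 7); (3, 2, 1); (2, 3, 4)
w1 = Bv₀ = (1·1 + 1·4 + 7·0; 3·1 + 2·4 + 1·0; 2·1 + 3·4 + 4·0) = (5, 11, 14)
w2 = Bw1 = (1·5 + 1·11 + 7·14; 3·5 + 2·11 + 1·14; 2·5 + 3·11 + 4·14) = (114, 51, 99)
Bw2 = (858, 543, 777)
w2·Bw2 = 202428; w2·w2 = 25398; μ ≈ 202428/25398 = 7.9702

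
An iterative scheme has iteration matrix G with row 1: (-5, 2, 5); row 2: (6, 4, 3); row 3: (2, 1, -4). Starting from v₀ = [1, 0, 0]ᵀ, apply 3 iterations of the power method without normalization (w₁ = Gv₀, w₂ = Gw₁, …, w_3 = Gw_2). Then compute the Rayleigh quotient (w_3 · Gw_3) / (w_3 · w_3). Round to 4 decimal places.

-6.0092

w1 = Gv₀ = ((-5)·1 + 2·0 + 5·0; 6·1 + 4·0 + 3·0; 2·1 + 1·0 + (-4)·0) = (-5, 6, 2)
w2 = Gw1 = ((-5)·(-5) + 2·6 + 5·2; 6·(-5) + 4·6 + 3·2; 2·(-5) + 1·6 + (-4)·2) = (47, 0, -12)
w3 = Gw2 = (-295, 246, 142)
Gw3 = (2677, -360, -912)
w3·Gw3 = (-295)·2677 + 246·(-360) + 142·(-912) = -1007779; w3·w3 = (-295)·(-295) + 246·246 + 142·142 = 167705
λ ≈ -1007779/167705 = -6.0092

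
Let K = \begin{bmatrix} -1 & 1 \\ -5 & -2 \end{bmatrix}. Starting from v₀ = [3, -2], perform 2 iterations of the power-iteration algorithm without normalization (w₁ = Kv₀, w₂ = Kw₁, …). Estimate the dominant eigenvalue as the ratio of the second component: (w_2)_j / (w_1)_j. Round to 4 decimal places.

λ ≈ -4.2727

w1 = Kv₀ = ((-1)·3 + 1·(-2); (-5)·3 + (-2)·(-2)) = (-5, -11)
w2 = Kw1 = ((-1)·(-5) + 1·(-11); (-5)·(-5) + (-2)·(-11)) = (-6, 47)
Ratio at component: 47 / -11 = -4.2727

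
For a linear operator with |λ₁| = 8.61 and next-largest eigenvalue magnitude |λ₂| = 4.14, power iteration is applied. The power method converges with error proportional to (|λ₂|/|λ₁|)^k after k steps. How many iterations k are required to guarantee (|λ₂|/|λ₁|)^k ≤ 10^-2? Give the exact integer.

|λ₂/λ₁| = 4.14/8.61 = 0.48084
Need k ≥ ln(10^-2) / ln(0.48084) = -4.6052 / -0.7322 ≈ 6.289
Smallest integer k satisfying the bound: 7

7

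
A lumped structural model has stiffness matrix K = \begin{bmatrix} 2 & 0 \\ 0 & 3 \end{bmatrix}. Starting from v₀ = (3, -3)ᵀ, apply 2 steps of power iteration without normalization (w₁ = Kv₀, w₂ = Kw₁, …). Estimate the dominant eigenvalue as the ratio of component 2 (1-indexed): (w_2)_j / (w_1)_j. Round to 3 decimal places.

w1 = Kv₀ = (2·3 + 0·(-3); 0·3 + 3·(-3)) = (6, -9)
w2 = Kw1 = (2·6 + 0·(-9); 0·6 + 3·(-9)) = (12, -27)
Ratio at component: -27 / -9 = 3.000

3.000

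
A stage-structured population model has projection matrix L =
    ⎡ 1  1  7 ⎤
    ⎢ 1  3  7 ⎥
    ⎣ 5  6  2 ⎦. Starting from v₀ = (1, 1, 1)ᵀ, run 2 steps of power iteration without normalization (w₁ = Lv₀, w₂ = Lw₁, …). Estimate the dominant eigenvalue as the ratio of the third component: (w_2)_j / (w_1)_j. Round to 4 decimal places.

λ ≈ 10.5385

w1 = Lv₀ = (1·1 + 1·1 + 7·1; 1·1 + 3·1 + 7·1; 5·1 + 6·1 + 2·1) = (9, 11, 13)
w2 = Lw1 = (1·9 + 1·11 + 7·13; 1·9 + 3·11 + 7·13; 5·9 + 6·11 + 2·13) = (111, 133, 137)
Ratio at component: 137 / 13 = 10.5385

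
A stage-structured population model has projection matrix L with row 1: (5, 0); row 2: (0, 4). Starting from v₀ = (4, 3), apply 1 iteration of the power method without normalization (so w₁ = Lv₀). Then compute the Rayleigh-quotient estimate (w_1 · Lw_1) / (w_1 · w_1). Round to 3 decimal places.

w1 = Lv₀ = (20, 12)
Lw1 = (100, 48)
w1·Lw1 = 20·100 + 12·48 = 2576; w1·w1 = 20·20 + 12·12 = 544
λ ≈ 2576/544 = 4.735

λ ≈ 4.735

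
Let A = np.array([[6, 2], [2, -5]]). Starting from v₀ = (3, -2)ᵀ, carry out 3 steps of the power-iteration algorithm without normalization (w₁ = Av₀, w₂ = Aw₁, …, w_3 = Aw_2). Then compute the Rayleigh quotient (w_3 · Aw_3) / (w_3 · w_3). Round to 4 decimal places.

w1 = Av₀ = (6·3 + 2·(-2); 2·3 + (-5)·(-2)) = (14, 16)
w2 = Aw1 = (6·14 + 2·16; 2·14 + (-5)·16) = (116, -52)
w3 = Aw2 = (592, 492)
Aw3 = (4536, -1276)
w3·Aw3 = 592·4536 + 492·(-1276) = 2057520; w3·w3 = 592·592 + 492·492 = 592528
λ ≈ 2057520/592528 = 3.4724

3.4724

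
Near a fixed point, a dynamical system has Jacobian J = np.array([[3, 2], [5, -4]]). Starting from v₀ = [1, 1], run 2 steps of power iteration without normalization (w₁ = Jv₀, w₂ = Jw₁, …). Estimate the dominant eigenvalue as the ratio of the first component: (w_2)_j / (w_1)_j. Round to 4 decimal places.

3.4000

w1 = Jv₀ = (5, 1)
w2 = Jw1 = (17, 21)
Ratio at component: 17 / 5 = 3.4000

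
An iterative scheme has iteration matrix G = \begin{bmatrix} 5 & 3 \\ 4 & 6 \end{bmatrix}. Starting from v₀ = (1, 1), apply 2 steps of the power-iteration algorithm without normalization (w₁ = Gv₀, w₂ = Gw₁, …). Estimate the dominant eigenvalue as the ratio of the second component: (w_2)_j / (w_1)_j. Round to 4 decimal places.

9.2000

w1 = Gv₀ = (8, 10)
w2 = Gw1 = (70, 92)
Ratio at component: 92 / 10 = 9.2000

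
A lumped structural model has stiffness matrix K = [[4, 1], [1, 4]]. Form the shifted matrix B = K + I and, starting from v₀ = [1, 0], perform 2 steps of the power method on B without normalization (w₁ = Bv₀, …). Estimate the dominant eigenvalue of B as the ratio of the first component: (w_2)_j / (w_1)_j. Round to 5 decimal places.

μ ≈ 5.20000

B = K + I has rows (5, 1); (1, 5)
w1 = Bv₀ = (5, 1)
w2 = Bw1 = (26, 10)
Ratio: 26/5 = 5.20000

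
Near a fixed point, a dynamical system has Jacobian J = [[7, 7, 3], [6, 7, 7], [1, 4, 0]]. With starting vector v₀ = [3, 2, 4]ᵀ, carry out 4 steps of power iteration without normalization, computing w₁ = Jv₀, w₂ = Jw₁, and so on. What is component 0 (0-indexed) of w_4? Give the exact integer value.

w1 = Jv₀ = (7·3 + 7·2 + 3·4; 6·3 + 7·2 + 7·4; 1·3 + 4·2 + 0·4) = (47, 60, 11)
w2 = Jw1 = (7·47 + 7·60 + 3·11; 6·47 + 7·60 + 7·11; 1·47 + 4·60 + 0·11) = (782, 779, 287)
w3 = Jw2 = (11788, 12154, 3898)
w4 = Jw3 = (179288, 183092, 60404)
The requested component of w4 is 179288.

179288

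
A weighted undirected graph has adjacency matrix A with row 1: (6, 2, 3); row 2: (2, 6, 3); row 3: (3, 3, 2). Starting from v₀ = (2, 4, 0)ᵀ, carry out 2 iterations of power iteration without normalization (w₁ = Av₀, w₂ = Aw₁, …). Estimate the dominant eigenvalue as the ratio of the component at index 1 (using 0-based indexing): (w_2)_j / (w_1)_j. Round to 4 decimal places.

9.3571

w1 = Av₀ = (6·2 + 2·4 + 3·0; 2·2 + 6·4 + 3·0; 3·2 + 3·4 + 2·0) = (20, 28, 18)
w2 = Aw1 = (6·20 + 2·28 + 3·18; 2·20 + 6·28 + 3·18; 3·20 + 3·28 + 2·18) = (230, 262, 180)
Ratio at component: 262 / 28 = 9.3571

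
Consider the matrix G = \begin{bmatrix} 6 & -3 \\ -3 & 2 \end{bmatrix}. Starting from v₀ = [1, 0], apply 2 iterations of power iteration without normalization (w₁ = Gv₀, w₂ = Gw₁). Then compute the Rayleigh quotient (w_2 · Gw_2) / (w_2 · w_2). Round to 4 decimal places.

w1 = Gv₀ = (6·1 + (-3)·0; (-3)·1 + 2·0) = (6, -3)
w2 = Gw1 = (6·6 + (-3)·(-3); (-3)·6 + 2·(-3)) = (45, -24)
Gw2 = (342, -183)
w2·Gw2 = 45·342 + (-24)·(-183) = 19782; w2·w2 = 45·45 + (-24)·(-24) = 2601
λ ≈ 19782/2601 = 7.6055

λ ≈ 7.6055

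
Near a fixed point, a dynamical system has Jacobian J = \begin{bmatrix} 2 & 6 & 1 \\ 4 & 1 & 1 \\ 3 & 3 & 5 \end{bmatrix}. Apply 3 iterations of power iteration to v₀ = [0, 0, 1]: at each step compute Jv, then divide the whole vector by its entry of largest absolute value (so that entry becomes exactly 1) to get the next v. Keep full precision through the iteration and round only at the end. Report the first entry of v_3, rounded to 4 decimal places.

0.5223

Jv0 = (1.00000, 1.00000, 5.00000); divide by 5.00000 → v1 = (0.20000, 0.20000, 1.00000)
Jv1 = (2.60000, 2.00000, 6.20000); divide by 6.20000 → v2 = (0.41935, 0.32258, 1.00000)
Jv2 = (3.77419, 3.00000, 7.22581); divide by 7.22581 → v3 = (0.52232, 0.41518, 1.00000)
Requested entry of v3: 117/224 = 0.5223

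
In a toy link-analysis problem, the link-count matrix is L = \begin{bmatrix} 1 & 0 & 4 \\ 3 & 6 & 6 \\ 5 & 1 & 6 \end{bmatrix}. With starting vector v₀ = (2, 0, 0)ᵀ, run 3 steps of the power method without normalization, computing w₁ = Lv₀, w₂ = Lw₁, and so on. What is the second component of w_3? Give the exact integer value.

w1 = Lv₀ = (1·2 + 0·0 + 4·0; 3·2 + 6·0 + 6·0; 5·2 + 1·0 + 6·0) = (2, 6, 10)
w2 = Lw1 = (1·2 + 0·6 + 4·10; 3·2 + 6·6 + 6·10; 5·2 + 1·6 + 6·10) = (42, 102, 76)
w3 = Lw2 = (346, 1194, 768)
The requested component of w3 is 1194.

1194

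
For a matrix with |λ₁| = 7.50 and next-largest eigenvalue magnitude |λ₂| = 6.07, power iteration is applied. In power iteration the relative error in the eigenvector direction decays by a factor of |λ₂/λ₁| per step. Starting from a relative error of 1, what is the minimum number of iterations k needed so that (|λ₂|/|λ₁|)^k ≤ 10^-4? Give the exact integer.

44

|λ₂/λ₁| = 6.07/7.50 = 0.80933
Need k ≥ ln(10^-4) / ln(0.80933) = -9.2103 / -0.2115 ≈ 43.539
Smallest integer k satisfying the bound: 44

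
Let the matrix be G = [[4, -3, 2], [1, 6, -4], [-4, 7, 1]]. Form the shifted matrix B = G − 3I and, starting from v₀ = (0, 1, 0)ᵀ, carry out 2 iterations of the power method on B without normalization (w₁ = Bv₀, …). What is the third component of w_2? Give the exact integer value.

19

B = G − 3I has rows (1, -3, 2); (1, 3, -4); (-4, 7, -2)
w1 = Bv₀ = (1·0 + (-3)·1 + 2·0; 1·0 + 3·1 + (-4)·0; (-4)·0 + 7·1 + (-2)·0) = (-3, 3, 7)
w2 = Bw1 = (1·(-3) + (-3)·3 + 2·7; 1·(-3) + 3·3 + (-4)·7; (-4)·(-3) + 7·3 + (-2)·7) = (2, -22, 19)
Requested component of w2: 19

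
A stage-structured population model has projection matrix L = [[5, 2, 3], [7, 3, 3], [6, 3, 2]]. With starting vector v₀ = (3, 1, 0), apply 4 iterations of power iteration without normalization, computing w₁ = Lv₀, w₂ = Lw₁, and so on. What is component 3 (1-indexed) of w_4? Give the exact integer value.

w1 = Lv₀ = (5·3 + 2·1 + 3·0; 7·3 + 3·1 + 3·0; 6·3 + 3·1 + 2·0) = (17, 24, 21)
w2 = Lw1 = (5·17 + 2·24 + 3·21; 7·17 + 3·24 + 3·21; 6·17 + 3·24 + 2·21) = (196, 254, 216)
w3 = Lw2 = (2136, 2782, 2370)
w4 = Lw3 = (23354, 30408, 25902)
The requested component of w4 is 25902.

25902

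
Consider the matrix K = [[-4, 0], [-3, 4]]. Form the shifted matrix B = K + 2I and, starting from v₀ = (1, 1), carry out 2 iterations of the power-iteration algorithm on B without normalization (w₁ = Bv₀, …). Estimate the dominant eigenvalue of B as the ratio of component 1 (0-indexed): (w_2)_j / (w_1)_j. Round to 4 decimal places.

μ ≈ 8.0000

B = K + 2I has rows (-2, 0); (-3, 6)
w1 = Bv₀ = (-2, 3)
w2 = Bw1 = (4, 24)
Ratio: 24/3 = 8.0000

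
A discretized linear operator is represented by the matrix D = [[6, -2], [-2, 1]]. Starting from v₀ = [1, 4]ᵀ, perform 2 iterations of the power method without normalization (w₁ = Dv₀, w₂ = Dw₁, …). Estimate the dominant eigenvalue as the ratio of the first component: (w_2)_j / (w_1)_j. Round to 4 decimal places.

w1 = Dv₀ = (-2, 2)
w2 = Dw1 = (-16, 6)
Ratio at component: -16 / -2 = 8.0000

8.0000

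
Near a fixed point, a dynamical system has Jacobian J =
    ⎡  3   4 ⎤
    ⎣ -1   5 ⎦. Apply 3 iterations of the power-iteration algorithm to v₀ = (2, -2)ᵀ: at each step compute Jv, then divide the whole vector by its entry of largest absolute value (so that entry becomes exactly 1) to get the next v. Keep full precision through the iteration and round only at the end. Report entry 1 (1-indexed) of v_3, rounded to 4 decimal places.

1.0000

Jv0 = (-2.00000, -12.00000); divide by -12.00000 → v1 = (0.16667, 1.00000)
Jv1 = (4.50000, 4.83333); divide by 4.83333 → v2 = (0.93103, 1.00000)
Jv2 = (6.79310, 4.06897); divide by 6.79310 → v3 = (1.00000, 0.59898)
Requested entry of v3: -394/-394 = 1.0000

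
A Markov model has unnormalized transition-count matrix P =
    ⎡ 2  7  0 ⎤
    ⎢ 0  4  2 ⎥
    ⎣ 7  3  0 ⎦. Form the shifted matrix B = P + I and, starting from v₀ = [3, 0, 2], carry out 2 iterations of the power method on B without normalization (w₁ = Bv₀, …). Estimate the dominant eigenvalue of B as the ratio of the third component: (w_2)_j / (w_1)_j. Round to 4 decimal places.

μ ≈ 4.2609

B = P + I has rows (3, 7, 0); (0, 5, 2); (7, 3, 1)
w1 = Bv₀ = (3·3 + 7·0 + 0·2; 0·3 + 5·0 + 2·2; 7·3 + 3·0 + 1·2) = (9, 4, 23)
w2 = Bw1 = (3·9 + 7·4 + 0·23; 0·9 + 5·4 + 2·23; 7·9 + 3·4 + 1·23) = (55, 66, 98)
Ratio: 98/23 = 4.2609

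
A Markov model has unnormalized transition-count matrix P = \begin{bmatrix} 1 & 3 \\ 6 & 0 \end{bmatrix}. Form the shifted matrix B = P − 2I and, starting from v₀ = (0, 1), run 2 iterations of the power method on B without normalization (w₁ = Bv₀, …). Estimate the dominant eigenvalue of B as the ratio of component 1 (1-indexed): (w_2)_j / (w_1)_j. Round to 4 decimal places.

μ ≈ -3.0000

B = P − 2I has rows (-1, 3); (6, -2)
w1 = Bv₀ = (3, -2)
w2 = Bw1 = (-9, 22)
Ratio: -9/3 = -3.0000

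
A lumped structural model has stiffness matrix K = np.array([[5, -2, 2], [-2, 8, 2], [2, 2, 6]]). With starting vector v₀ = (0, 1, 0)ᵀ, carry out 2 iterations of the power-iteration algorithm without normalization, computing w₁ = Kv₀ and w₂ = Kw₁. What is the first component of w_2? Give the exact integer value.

-22

w1 = Kv₀ = (5·0 + (-2)·1 + 2·0; (-2)·0 + 8·1 + 2·0; 2·0 + 2·1 + 6·0) = (-2, 8, 2)
w2 = Kw1 = (5·(-2) + (-2)·8 + 2·2; (-2)·(-2) + 8·8 + 2·2; 2·(-2) + 2·8 + 6·2) = (-22, 72, 24)
The requested component of w2 is -22.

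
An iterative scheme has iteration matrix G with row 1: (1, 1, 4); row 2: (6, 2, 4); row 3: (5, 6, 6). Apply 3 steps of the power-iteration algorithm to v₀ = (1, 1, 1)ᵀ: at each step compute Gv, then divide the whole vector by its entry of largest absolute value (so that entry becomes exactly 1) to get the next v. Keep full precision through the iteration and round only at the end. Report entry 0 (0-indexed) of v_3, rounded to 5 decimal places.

Gv0 = (6.000000, 12.000000, 17.000000); divide by 17.000000 → v1 = (0.352941, 0.705882, 1.000000)
Gv1 = (5.058824, 7.529412, 12.000000); divide by 12.000000 → v2 = (0.421569, 0.627451, 1.000000)
Gv2 = (5.049020, 7.784314, 11.872549); divide by 11.872549 → v3 = (0.425268, 0.655656, 1.000000)
Requested entry of v3: 1030/2422 = 0.42527

0.42527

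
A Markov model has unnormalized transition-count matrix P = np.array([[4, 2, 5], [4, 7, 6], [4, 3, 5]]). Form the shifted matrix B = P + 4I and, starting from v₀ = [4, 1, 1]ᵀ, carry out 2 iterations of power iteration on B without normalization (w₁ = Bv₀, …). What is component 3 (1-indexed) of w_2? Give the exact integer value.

507

B = P + 4I has rows (8, 2, 5); (4, 11, 6); (4, 3, 9)
w1 = Bv₀ = (39, 33, 28)
w2 = Bw1 = (518, 687, 507)
Requested component of w2: 507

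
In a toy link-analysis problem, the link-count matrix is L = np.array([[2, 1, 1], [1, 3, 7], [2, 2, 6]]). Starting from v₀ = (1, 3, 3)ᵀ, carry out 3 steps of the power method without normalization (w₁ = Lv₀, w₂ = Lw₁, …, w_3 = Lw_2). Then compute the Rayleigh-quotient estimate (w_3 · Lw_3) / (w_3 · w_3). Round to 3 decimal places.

w1 = Lv₀ = (8, 31, 26)
w2 = Lw1 = (73, 283, 234)
w3 = Lw2 = (663, 2560, 2116)
Lw3 = (6002, 23155, 19142)
w3·Lw3 = 663·6002 + 2560·23155 + 2116·19142 = 103760598; w3·w3 = 663·663 + 2560·2560 + 2116·2116 = 11470625
λ ≈ 103760598/11470625 = 9.046

9.046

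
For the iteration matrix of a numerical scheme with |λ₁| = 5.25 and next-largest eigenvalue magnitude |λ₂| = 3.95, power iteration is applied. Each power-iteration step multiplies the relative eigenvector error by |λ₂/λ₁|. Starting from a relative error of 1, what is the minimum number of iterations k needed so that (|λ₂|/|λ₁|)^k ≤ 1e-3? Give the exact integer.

25

|λ₂/λ₁| = 3.95/5.25 = 0.75238
Need k ≥ ln(1e-3) / ln(0.75238) = -6.9078 / -0.2845 ≈ 24.279
Smallest integer k satisfying the bound: 25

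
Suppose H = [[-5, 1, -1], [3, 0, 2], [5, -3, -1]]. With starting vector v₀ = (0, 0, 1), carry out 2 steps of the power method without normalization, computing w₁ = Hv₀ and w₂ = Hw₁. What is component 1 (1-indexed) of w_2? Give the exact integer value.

8

w1 = Hv₀ = ((-5)·0 + 1·0 + (-1)·1; 3·0 + 0·0 + 2·1; 5·0 + (-3)·0 + (-1)·1) = (-1, 2, -1)
w2 = Hw1 = ((-5)·(-1) + 1·2 + (-1)·(-1); 3·(-1) + 0·2 + 2·(-1); 5·(-1) + (-3)·2 + (-1)·(-1)) = (8, -5, -10)
The requested component of w2 is 8.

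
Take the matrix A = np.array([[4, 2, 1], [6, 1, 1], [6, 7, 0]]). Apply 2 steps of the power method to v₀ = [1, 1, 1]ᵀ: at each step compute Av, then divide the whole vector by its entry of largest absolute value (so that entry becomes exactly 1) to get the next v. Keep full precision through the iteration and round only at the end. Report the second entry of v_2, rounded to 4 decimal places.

0.6429

Av0 = (7.00000, 8.00000, 13.00000); divide by 13.00000 → v1 = (0.53846, 0.61538, 1.00000)
Av1 = (4.38462, 4.84615, 7.53846); divide by 7.53846 → v2 = (0.58163, 0.64286, 1.00000)
Requested entry of v2: 63/98 = 0.6429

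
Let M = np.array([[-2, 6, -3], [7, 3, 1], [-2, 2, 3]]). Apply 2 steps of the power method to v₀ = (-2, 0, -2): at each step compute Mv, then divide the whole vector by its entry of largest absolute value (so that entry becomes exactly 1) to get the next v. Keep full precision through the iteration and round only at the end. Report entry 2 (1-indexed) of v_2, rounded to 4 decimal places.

Mv0 = (10.00000, -16.00000, -2.00000); divide by -16.00000 → v1 = (-0.62500, 1.00000, 0.12500)
Mv1 = (6.87500, -1.25000, 3.62500); divide by 6.87500 → v2 = (1.00000, -0.18182, 0.52727)
Requested entry of v2: 20/-110 = -0.1818

-0.1818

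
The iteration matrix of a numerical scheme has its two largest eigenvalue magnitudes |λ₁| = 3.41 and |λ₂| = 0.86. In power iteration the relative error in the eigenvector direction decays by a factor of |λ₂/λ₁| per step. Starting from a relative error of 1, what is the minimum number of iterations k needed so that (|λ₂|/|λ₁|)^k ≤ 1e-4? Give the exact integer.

|λ₂/λ₁| = 0.86/3.41 = 0.25220
Need k ≥ ln(1e-4) / ln(0.25220) = -9.2103 / -1.3775 ≈ 6.686
Smallest integer k satisfying the bound: 7

7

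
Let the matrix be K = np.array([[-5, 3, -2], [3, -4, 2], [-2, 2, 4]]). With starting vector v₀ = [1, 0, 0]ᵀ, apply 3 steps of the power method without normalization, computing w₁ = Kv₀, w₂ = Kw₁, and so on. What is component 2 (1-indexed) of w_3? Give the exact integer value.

w1 = Kv₀ = ((-5)·1 + 3·0 + (-2)·0; 3·1 + (-4)·0 + 2·0; (-2)·1 + 2·0 + 4·0) = (-5, 3, -2)
w2 = Kw1 = ((-5)·(-5) + 3·3 + (-2)·(-2); 3·(-5) + (-4)·3 + 2·(-2); (-2)·(-5) + 2·3 + 4·(-2)) = (38, -31, 8)
w3 = Kw2 = (-299, 254, -106)
The requested component of w3 is 254.

254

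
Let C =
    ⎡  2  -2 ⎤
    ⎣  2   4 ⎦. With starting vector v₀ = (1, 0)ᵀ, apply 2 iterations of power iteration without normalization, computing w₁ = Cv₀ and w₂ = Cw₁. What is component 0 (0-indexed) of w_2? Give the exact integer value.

w1 = Cv₀ = (2·1 + (-2)·0; 2·1 + 4·0) = (2, 2)
w2 = Cw1 = (2·2 + (-2)·2; 2·2 + 4·2) = (0, 12)
The requested component of w2 is 0.

0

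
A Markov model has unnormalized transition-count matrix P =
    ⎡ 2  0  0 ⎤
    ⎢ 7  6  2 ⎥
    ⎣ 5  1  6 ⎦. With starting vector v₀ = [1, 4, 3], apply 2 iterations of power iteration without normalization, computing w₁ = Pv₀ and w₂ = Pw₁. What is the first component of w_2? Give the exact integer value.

4

w1 = Pv₀ = (2, 37, 27)
w2 = Pw1 = (4, 290, 209)
The requested component of w2 is 4.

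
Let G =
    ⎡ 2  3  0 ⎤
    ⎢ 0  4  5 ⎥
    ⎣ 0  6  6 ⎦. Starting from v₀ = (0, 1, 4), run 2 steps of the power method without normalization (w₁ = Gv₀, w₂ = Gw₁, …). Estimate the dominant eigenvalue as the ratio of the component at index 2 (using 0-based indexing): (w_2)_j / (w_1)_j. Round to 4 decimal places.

w1 = Gv₀ = (3, 24, 30)
w2 = Gw1 = (78, 246, 324)
Ratio at component: 324 / 30 = 10.8000

λ ≈ 10.8000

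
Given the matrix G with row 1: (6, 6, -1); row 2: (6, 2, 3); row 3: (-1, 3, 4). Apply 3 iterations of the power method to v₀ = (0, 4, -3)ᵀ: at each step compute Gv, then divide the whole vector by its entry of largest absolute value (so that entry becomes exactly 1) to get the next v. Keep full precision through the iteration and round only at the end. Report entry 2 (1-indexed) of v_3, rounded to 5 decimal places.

0.60540

Gv0 = (27.000000, -1.000000, 0.000000); divide by 27.000000 → v1 = (1.000000, -0.037037, 0.000000)
Gv1 = (5.777778, 5.925926, -1.111111); divide by 5.925926 → v2 = (0.975000, 1.000000, -0.187500)
Gv2 = (12.037500, 7.287500, 1.275000); divide by 12.037500 → v3 = (1.000000, 0.605400, 0.105919)
Requested entry of v3: 1166/1926 = 0.60540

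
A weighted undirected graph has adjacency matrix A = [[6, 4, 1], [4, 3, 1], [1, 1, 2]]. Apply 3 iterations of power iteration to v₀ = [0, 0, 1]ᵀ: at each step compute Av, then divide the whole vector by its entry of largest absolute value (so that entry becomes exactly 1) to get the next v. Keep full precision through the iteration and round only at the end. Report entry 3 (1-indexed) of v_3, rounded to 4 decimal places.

Av0 = (1.00000, 1.00000, 2.00000); divide by 2.00000 → v1 = (0.50000, 0.50000, 1.00000)
Av1 = (6.00000, 4.50000, 3.00000); divide by 6.00000 → v2 = (1.00000, 0.75000, 0.50000)
Av2 = (9.50000, 6.75000, 2.75000); divide by 9.50000 → v3 = (1.00000, 0.71053, 0.28947)
Requested entry of v3: 33/114 = 0.2895

0.2895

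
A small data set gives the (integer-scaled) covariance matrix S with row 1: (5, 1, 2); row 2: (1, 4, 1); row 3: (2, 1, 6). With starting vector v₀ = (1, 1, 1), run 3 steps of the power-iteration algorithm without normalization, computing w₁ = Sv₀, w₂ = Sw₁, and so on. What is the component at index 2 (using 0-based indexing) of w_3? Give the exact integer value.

625

w1 = Sv₀ = (8, 6, 9)
w2 = Sw1 = (64, 41, 76)
w3 = Sw2 = (513, 304, 625)
The requested component of w3 is 625.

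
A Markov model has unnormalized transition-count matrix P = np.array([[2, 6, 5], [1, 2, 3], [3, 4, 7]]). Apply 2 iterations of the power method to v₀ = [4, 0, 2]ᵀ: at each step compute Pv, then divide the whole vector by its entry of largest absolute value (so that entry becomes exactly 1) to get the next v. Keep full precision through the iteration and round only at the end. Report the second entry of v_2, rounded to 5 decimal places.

Pv0 = (18.000000, 10.000000, 26.000000); divide by 26.000000 → v1 = (0.692308, 0.384615, 1.000000)
Pv1 = (8.692308, 4.461538, 10.615385); divide by 10.615385 → v2 = (0.818841, 0.420290, 1.000000)
Requested entry of v2: 116/276 = 0.42029

0.42029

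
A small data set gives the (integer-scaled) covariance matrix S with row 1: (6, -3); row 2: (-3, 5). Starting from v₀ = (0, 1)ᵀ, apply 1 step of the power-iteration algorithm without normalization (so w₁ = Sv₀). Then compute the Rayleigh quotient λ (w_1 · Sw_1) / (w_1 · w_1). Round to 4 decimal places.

7.9118

w1 = Sv₀ = (6·0 + (-3)·1; (-3)·0 + 5·1) = (-3, 5)
Sw1 = (-33, 34)
w1·Sw1 = (-3)·(-33) + 5·34 = 269; w1·w1 = (-3)·(-3) + 5·5 = 34
λ ≈ 269/34 = 7.9118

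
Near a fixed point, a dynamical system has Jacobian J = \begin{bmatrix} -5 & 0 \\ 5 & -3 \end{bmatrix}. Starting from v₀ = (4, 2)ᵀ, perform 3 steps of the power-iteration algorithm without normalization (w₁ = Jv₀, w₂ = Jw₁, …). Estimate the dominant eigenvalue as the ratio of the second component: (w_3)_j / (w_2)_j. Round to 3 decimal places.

-6.521

w1 = Jv₀ = ((-5)·4 + 0·2; 5·4 + (-3)·2) = (-20, 14)
w2 = Jw1 = ((-5)·(-20) + 0·14; 5·(-20) + (-3)·14) = (100, -142)
w3 = Jw2 = (-500, 926)
Ratio at component: 926 / -142 = -6.521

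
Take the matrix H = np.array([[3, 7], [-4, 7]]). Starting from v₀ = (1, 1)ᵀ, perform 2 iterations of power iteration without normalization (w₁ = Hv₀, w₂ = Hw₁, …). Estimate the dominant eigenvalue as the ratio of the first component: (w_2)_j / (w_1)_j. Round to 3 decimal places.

w1 = Hv₀ = (3·1 + 7·1; (-4)·1 + 7·1) = (10, 3)
w2 = Hw1 = (3·10 + 7·3; (-4)·10 + 7·3) = (51, -19)
Ratio at component: 51 / 10 = 5.100

5.100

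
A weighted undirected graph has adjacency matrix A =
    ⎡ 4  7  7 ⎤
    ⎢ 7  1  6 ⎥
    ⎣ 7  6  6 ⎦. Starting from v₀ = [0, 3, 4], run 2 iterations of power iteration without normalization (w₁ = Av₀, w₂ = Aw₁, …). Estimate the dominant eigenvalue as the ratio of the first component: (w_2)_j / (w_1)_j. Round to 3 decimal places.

λ ≈ 13.857

w1 = Av₀ = (4·0 + 7·3 + 7·4; 7·0 + 1·3 + 6·4; 7·0 + 6·3 + 6·4) = (49, 27, 42)
w2 = Aw1 = (4·49 + 7·27 + 7·42; 7·49 + 1·27 + 6·42; 7·49 + 6·27 + 6·42) = (679, 622, 757)
Ratio at component: 679 / 49 = 13.857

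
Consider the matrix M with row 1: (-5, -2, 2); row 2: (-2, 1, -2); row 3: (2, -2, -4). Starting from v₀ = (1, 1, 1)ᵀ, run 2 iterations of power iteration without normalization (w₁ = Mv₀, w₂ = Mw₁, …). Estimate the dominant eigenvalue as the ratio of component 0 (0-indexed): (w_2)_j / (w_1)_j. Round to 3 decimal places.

w1 = Mv₀ = (-5, -3, -4)
w2 = Mw1 = (23, 15, 12)
Ratio at component: 23 / -5 = -4.600

-4.600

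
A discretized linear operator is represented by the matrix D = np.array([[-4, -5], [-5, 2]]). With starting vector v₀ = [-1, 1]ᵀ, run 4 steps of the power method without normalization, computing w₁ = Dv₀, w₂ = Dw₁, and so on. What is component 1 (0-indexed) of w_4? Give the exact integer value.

241

w1 = Dv₀ = (-1, 7)
w2 = Dw1 = (-31, 19)
w3 = Dw2 = (29, 193)
w4 = Dw3 = (-1081, 241)
The requested component of w4 is 241.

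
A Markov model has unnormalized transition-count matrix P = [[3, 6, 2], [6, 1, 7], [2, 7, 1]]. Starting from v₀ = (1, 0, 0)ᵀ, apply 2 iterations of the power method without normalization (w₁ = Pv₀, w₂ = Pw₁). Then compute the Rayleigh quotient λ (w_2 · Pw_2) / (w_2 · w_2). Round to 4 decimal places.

w1 = Pv₀ = (3·1 + 6·0 + 2·0; 6·1 + 1·0 + 7·0; 2·1 + 7·0 + 1·0) = (3, 6, 2)
w2 = Pw1 = (3·3 + 6·6 + 2·2; 6·3 + 1·6 + 7·2; 2·3 + 7·6 + 1·2) = (49, 38, 50)
Pw2 = (475, 682, 414)
w2·Pw2 = 49·475 + 38·682 + 50·414 = 69891; w2·w2 = 49·49 + 38·38 + 50·50 = 6345
λ ≈ 69891/6345 = 11.0151

11.0151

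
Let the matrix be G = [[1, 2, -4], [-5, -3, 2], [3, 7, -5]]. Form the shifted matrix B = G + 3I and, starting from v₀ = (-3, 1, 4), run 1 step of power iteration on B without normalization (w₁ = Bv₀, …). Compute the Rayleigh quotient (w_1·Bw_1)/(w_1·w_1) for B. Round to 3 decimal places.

1.508

B = G + 3I has rows (4, 2, -4); (-5, 0, 2); (3, 7, -2)
w1 = Bv₀ = (-26, 23, -10)
Bw1 = (-18, 110, 103)
w1·Bw1 = 1968; w1·w1 = 1305; μ ≈ 1968/1305 = 1.508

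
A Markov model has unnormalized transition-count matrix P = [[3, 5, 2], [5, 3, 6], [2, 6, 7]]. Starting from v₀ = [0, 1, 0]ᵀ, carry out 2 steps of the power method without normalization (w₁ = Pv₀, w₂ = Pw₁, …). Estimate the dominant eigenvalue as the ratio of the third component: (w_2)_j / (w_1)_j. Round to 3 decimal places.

w1 = Pv₀ = (5, 3, 6)
w2 = Pw1 = (42, 70, 70)
Ratio at component: 70 / 6 = 11.667

λ ≈ 11.667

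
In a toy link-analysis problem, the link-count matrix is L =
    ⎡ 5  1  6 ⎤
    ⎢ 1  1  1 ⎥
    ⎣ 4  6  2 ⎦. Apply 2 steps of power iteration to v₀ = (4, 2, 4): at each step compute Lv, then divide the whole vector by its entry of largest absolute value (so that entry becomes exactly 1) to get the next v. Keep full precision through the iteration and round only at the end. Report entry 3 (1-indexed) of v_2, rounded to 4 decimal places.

Lv0 = (46.00000, 10.00000, 36.00000); divide by 46.00000 → v1 = (1.00000, 0.21739, 0.78261)
Lv1 = (9.91304, 2.00000, 6.86957); divide by 9.91304 → v2 = (1.00000, 0.20175, 0.69298)
Requested entry of v2: 316/456 = 0.6930

0.6930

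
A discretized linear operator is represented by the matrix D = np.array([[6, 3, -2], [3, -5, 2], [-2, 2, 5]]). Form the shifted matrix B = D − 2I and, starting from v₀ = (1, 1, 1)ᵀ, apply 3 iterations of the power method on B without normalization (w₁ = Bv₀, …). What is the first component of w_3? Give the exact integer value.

B = D − 2I has rows (4, 3, -2); (3, -7, 2); (-2, 2, 3)
w1 = Bv₀ = (4·1 + 3·1 + (-2)·1; 3·1 + (-7)·1 + 2·1; (-2)·1 + 2·1 + 3·1) = (5, -2, 3)
w2 = Bw1 = (4·5 + 3·(-2) + (-2)·3; 3·5 + (-7)·(-2) + 2·3; (-2)·5 + 2·(-2) + 3·3) = (8, 35, -5)
w3 = Bw2 = (147, -231, 39)
Requested component of w3: 147

147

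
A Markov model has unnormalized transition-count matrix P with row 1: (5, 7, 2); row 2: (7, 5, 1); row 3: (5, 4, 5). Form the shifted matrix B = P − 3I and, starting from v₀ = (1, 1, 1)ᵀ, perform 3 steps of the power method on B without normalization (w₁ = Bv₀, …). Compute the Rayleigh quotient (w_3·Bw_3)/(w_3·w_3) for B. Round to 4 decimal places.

B = P − 3I has rows (2, 7, 2); (7, 2, 1); (5, 4, 2)
w1 = Bv₀ = (2·1 + 7·1 + 2·1; 7·1 + 2·1 + 1·1; 5·1 + 4·1 + 2·1) = (11, 10, 11)
w2 = Bw1 = (2·11 + 7·10 + 2·11; 7·11 + 2·10 + 1·11; 5·11 + 4·10 + 2·11) = (114, 108, 117)
w3 = Bw2 = (1218, 1131, 1236)
Bw3 = (12825, 12024, 13086)
w3·Bw3 = 45394290; w3·w3 = 4290381; μ ≈ 45394290/4290381 = 10.5805

10.5805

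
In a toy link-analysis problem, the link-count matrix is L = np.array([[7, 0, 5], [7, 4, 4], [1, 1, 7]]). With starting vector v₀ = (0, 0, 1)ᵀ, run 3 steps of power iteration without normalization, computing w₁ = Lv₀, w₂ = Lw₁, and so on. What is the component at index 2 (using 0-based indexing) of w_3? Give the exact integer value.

w1 = Lv₀ = (5, 4, 7)
w2 = Lw1 = (70, 79, 58)
w3 = Lw2 = (780, 1038, 555)
The requested component of w3 is 555.

555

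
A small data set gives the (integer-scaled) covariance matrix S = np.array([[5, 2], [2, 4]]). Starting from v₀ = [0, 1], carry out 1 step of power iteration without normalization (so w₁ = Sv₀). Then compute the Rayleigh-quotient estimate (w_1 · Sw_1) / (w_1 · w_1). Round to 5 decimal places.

5.80000

w1 = Sv₀ = (2, 4)
Sw1 = (18, 20)
w1·Sw1 = 2·18 + 4·20 = 116; w1·w1 = 2·2 + 4·4 = 20
λ ≈ 116/20 = 5.80000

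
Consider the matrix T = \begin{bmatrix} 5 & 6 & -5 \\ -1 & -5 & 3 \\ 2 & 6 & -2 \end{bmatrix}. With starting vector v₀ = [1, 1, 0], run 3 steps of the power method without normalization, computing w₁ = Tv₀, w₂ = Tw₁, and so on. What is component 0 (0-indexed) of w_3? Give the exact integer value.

303

w1 = Tv₀ = (5·1 + 6·1 + (-5)·0; (-1)·1 + (-5)·1 + 3·0; 2·1 + 6·1 + (-2)·0) = (11, -6, 8)
w2 = Tw1 = (5·11 + 6·(-6) + (-5)·8; (-1)·11 + (-5)·(-6) + 3·8; 2·11 + 6·(-6) + (-2)·8) = (-21, 43, -30)
w3 = Tw2 = (303, -284, 276)
The requested component of w3 is 303.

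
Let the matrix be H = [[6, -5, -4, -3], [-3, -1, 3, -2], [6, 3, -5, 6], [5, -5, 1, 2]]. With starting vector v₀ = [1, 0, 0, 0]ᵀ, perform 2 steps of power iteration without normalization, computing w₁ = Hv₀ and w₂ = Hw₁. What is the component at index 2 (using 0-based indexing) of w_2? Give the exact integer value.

w1 = Hv₀ = (6·1 + (-5)·0 + (-4)·0 + (-3)·0; (-3)·1 + (-1)·0 + 3·0 + (-2)·0; 6·1 + 3·0 + (-5)·0 + 6·0; 5·1 + (-5)·0 + 1·0 + 2·0) = (6, -3, 6, 5)
w2 = Hw1 = (6·6 + (-5)·(-3) + (-4)·6 + (-3)·5; (-3)·6 + (-1)·(-3) + 3·6 + (-2)·5; 6·6 + 3·(-3) + (-5)·6 + 6·5; 5·6 + (-5)·(-3) + 1·6 + 2·5) = (12, -7, 27, 61)
The requested component of w2 is 27.

27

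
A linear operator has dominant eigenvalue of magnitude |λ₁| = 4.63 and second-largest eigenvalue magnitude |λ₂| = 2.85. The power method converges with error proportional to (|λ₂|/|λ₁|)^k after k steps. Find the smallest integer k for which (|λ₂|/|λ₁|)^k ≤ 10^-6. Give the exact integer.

29

|λ₂/λ₁| = 2.85/4.63 = 0.61555
Need k ≥ ln(10^-6) / ln(0.61555) = -13.8155 / -0.4852 ≈ 28.472
Smallest integer k satisfying the bound: 29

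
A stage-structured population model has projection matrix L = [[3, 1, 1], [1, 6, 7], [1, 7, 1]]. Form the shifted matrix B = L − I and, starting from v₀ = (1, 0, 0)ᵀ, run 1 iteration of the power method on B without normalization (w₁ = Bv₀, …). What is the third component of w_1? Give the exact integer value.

B = L − I has rows (2, 1, 1); (1, 5, 7); (1, 7, 0)
w1 = Bv₀ = (2, 1, 1)
Requested component of w1: 1

1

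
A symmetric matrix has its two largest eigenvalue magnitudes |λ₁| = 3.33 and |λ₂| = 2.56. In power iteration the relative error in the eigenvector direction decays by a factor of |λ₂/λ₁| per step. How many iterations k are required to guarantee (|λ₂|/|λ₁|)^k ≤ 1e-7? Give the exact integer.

|λ₂/λ₁| = 2.56/3.33 = 0.76877
Need k ≥ ln(1e-7) / ln(0.76877) = -16.1181 / -0.2630 ≈ 61.294
Smallest integer k satisfying the bound: 62

62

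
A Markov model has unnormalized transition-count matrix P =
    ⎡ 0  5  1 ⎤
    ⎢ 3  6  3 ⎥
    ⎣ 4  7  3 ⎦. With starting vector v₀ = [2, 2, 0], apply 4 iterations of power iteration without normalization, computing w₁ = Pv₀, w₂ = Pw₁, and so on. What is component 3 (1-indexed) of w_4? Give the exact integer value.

28516

w1 = Pv₀ = (0·2 + 5·2 + 1·0; 3·2 + 6·2 + 3·0; 4·2 + 7·2 + 3·0) = (10, 18, 22)
w2 = Pw1 = (0·10 + 5·18 + 1·22; 3·10 + 6·18 + 3·22; 4·10 + 7·18 + 3·22) = (112, 204, 232)
w3 = Pw2 = (1252, 2256, 2572)
w4 = Pw3 = (13852, 25008, 28516)
The requested component of w4 is 28516.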